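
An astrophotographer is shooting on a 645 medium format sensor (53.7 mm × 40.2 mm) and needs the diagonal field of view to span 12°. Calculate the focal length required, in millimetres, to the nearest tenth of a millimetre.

Sensor diagonal = √(53.7² + 40.2²) = √4499.7300 ≈ 67.0800 mm.
From α = 2·arctan(d/2f) we get f = d / (2·tan(α/2)).
With d = 67.0800 mm and α/2 = 6°, tan(α/2) ≈ 0.10510, so f ≈ 67.0800 / 0.21021 ≈ 319.1119 mm.

319.1 mm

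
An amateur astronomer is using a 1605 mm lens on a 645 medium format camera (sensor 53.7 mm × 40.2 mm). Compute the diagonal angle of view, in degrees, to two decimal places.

2.39°

Sensor diagonal = √(53.7² + 40.2²) = √4499.7300 ≈ 67.0800 mm.
Angle of view α = 2·arctan(d/2f) with d = 67.0800 mm and f = 1605 mm.
d/2f = 0.02090; arctan(0.02090) ≈ 1.1971°, so α ≈ 2.3943°.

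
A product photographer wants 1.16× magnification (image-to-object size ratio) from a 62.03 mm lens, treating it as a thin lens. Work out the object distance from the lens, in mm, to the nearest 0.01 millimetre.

With m = dᵢ/dₒ and 1/f = 1/dₒ + 1/dᵢ, substituting dᵢ = m·dₒ gives 1/f = (1 + 1/m)/dₒ, hence dₒ = f·(1 + 1/m).
dₒ = 62.03 × (1 + 1/1.16) = 62.03 × 1.86207 ≈ 115.504 mm.

115.50 mm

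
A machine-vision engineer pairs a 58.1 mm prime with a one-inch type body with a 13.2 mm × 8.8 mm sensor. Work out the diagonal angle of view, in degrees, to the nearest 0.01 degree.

15.55°

Sensor diagonal = √(13.2² + 8.8²) = √251.6800 ≈ 15.8644 mm.
Angle of view α = 2·arctan(d/2f) with d = 15.8644 mm and f = 58.1 mm.
d/2f = 0.13653; arctan(0.13653) ≈ 7.7743°, so α ≈ 15.5487°.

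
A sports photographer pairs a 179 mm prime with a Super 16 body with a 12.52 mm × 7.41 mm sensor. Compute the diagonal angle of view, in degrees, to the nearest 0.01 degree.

4.65°

Sensor diagonal = √(12.52² + 7.41²) = √211.6585 ≈ 14.5485 mm.
Angle of view α = 2·arctan(d/2f) with d = 14.5485 mm and f = 179 mm.
d/2f = 0.04064; arctan(0.04064) ≈ 2.3271°, so α ≈ 4.6542°.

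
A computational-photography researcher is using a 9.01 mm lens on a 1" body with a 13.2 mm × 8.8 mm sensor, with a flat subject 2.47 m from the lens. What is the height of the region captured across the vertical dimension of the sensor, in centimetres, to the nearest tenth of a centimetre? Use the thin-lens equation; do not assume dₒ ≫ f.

240.4 cm

dₒ: 2.47 m = 2470 mm.
Similar triangles through the lens centre give W/dₒ = h/dᵢ; with 1/f = 1/dₒ + 1/dᵢ this gives W = h·(dₒ − f)/f.
W = 8.8 mm × (2470 − 9.01) / 9.01 = 8.8 × 273.1398 ≈ 2403.631 mm = 240.363 cm.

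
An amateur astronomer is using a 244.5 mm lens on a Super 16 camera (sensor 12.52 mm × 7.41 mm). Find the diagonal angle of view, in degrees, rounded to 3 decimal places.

3.408°

Sensor diagonal = √(12.52² + 7.41²) = √211.6585 ≈ 14.5485 mm.
Angle of view α = 2·arctan(d/2f) with d = 14.5485 mm and f = 244.5 mm.
d/2f = 0.02975; arctan(0.02975) ≈ 1.7041°, so α ≈ 3.4083°.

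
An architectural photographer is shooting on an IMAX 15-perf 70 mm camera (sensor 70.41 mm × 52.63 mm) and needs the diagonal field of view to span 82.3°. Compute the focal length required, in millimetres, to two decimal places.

Sensor diagonal = √(70.41² + 52.63²) = √7727.4850 ≈ 87.9061 mm.
From α = 2·arctan(d/2f) we get f = d / (2·tan(α/2)).
With d = 87.9061 mm and α/2 = 41.15°, tan(α/2) ≈ 0.87389, so f ≈ 87.9061 / 1.74779 ≈ 50.2957 mm.

50.30 mm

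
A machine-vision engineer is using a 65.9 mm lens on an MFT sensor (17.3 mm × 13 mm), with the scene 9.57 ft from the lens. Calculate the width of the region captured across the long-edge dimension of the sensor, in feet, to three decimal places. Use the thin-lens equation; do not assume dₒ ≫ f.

dₒ: 9.57 ft × 304.8 mm/ft = 2916.94 mm.
Similar triangles through the lens centre give W/dₒ = w/dᵢ; with 1/f = 1/dₒ + 1/dᵢ this gives W = w·(dₒ − f)/f.
W = 17.3 mm × (2916.94 − 65.9) / 65.9 = 17.3 × 43.2631 ≈ 748.451 mm = 748.451/304.8 ft = 2.45555 ft.

2.456 ft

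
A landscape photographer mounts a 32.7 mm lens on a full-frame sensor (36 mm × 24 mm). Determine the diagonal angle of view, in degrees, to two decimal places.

Sensor diagonal = √(36² + 24²) = √1872.0000 ≈ 43.2666 mm.
Angle of view α = 2·arctan(d/2f) with d = 43.2666 mm and f = 32.7 mm.
d/2f = 0.66157; arctan(0.66157) ≈ 33.4874°, so α ≈ 66.9748°.

66.97°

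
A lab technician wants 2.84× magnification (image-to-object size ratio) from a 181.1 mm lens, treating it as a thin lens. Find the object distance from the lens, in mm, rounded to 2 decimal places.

244.87 mm

With m = dᵢ/dₒ and 1/f = 1/dₒ + 1/dᵢ, substituting dᵢ = m·dₒ gives 1/f = (1 + 1/m)/dₒ, hence dₒ = f·(1 + 1/m).
dₒ = 181.1 × (1 + 1/2.84) = 181.1 × 1.35211 ≈ 244.868 mm.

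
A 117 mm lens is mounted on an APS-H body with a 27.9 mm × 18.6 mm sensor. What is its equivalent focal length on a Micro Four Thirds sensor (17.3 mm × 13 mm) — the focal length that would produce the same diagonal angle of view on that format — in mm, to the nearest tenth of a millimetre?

Sensor diagonal = √(27.9² + 18.6²) = √1124.3700 ≈ 33.5316 mm.
Sensor diagonal = √(17.3² + 13²) = √468.2900 ≈ 21.6400 mm.
Equal angle of view means equal diagonal/f ratio, so f₂ = f₁ · (diagonal₂/diagonal₁) = 117 × 21.6400/33.5316.
f₂ = 117 × 0.64536 ≈ 75.507 mm.

75.5 mm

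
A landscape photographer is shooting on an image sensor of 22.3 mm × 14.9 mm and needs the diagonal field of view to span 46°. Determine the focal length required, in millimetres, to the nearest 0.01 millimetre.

Sensor diagonal = √(22.3² + 14.9²) = √719.3000 ≈ 26.8198 mm.
From α = 2·arctan(d/2f) we get f = d / (2·tan(α/2)).
With d = 26.8198 mm and α/2 = 23°, tan(α/2) ≈ 0.42447, so f ≈ 26.8198 / 0.84895 ≈ 31.5917 mm.

31.59 mm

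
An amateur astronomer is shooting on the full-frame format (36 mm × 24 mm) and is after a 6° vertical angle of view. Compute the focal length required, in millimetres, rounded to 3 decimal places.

From α = 2·arctan(h/2f) we get f = h / (2·tan(α/2)).
With h = 24 mm and α/2 = 3°, tan(α/2) ≈ 0.05241, so f ≈ 24 / 0.10482 ≈ 228.9736 mm.

228.974 mm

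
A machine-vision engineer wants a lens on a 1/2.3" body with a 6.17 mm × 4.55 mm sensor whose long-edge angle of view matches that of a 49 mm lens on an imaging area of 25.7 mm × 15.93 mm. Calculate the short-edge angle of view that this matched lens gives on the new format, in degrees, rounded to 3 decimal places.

Equal long-edge AOV ⇒ f₂ = f₁ · 6.17/25.7 = 49 × 0.24008 ≈ 11.7638 mm.
Short-edge AOV on the new format = 2·arctan(4.55 / (2 × 11.7638)) = 2·arctan(0.19339) ≈ 21.8906°.

21.891°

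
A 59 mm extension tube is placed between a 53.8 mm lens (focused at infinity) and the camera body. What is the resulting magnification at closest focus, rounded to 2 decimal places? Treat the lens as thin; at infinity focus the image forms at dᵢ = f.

The tube moves the image plane from f to f + e, so dᵢ = 53.8 + 59 = 112.8 mm. Focus is achieved when 1/f = 1/dₒ + 1/dᵢ, giving dₒ = 1/(1/f − 1/(f+e)).
Magnification m = dᵢ/dₒ = (f+e)·(1/f − 1/(f+e)) = e/f = 59/53.8 ≈ 1.0967.

1.10×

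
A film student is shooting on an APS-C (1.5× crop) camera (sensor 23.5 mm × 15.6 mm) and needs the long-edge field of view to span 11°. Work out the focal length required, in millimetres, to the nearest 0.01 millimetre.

122.03 mm

From α = 2·arctan(w/2f) we get f = w / (2·tan(α/2)).
With w = 23.5 mm and α/2 = 5.5°, tan(α/2) ≈ 0.09629, so f ≈ 23.5 / 0.19258 ≈ 122.0284 mm.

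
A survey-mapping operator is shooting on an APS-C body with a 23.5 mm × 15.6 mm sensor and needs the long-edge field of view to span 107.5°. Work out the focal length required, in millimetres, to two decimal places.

8.62 mm

From α = 2·arctan(w/2f) we get f = w / (2·tan(α/2)).
With w = 23.5 mm and α/2 = 53.75°, tan(α/2) ≈ 1.36383, so f ≈ 23.5 / 2.72766 ≈ 8.6155 mm.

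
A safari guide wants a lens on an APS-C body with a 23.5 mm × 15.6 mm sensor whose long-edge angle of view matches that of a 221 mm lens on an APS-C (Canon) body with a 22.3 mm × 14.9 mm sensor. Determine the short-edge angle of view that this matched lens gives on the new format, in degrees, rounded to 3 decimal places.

3.836°

Equal long-edge AOV ⇒ f₂ = f₁ · 23.5/22.3 = 221 × 1.05381 ≈ 232.8924 mm.
Short-edge AOV on the new format = 2·arctan(15.6 / (2 × 232.8924)) = 2·arctan(0.03349) ≈ 3.8365°.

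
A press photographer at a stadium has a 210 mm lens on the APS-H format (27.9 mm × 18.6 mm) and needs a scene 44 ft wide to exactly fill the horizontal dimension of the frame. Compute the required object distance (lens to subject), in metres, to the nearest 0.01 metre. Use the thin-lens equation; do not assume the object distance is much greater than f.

W: 44 ft × 304.8 mm/ft = 13411.20 mm.
Magnification m = w/W = dᵢ/dₒ; combined with 1/f = 1/dₒ + 1/dᵢ this gives dₒ = f·(1 + W/w).
dₒ = 210 mm × (1 + 13411.2/27.9) = 210 × 481.6882 ≈ 101154.513 mm = 101.155 m.

101.15 m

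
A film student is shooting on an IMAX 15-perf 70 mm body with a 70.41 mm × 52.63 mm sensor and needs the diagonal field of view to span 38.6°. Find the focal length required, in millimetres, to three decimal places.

125.510 mm

Sensor diagonal = √(70.41² + 52.63²) = √7727.4850 ≈ 87.9061 mm.
From α = 2·arctan(d/2f) we get f = d / (2·tan(α/2)).
With d = 87.9061 mm and α/2 = 19.3°, tan(α/2) ≈ 0.35020, so f ≈ 87.9061 / 0.70039 ≈ 125.5102 mm.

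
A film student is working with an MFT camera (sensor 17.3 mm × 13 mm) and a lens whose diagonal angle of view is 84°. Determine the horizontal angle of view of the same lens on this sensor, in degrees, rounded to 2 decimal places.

71.49°

Sensor diagonal = √(17.3² + 13²) = √468.2900 ≈ 21.6400 mm.
From the diagonal AOV: f = 21.6400 / (2·tan(42°)) = 21.6400 / 1.80081 ≈ 12.0168 mm.
Horizontal AOV = 2·arctan(17.3 / (2 × 12.0168)) = 2·arctan(0.71982) ≈ 71.4945°.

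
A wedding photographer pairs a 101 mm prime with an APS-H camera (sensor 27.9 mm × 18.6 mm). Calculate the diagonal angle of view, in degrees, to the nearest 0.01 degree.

18.85°

Sensor diagonal = √(27.9² + 18.6²) = √1124.3700 ≈ 33.5316 mm.
Angle of view α = 2·arctan(d/2f) with d = 33.5316 mm and f = 101 mm.
d/2f = 0.16600; arctan(0.16600) ≈ 9.4251°, so α ≈ 18.8501°.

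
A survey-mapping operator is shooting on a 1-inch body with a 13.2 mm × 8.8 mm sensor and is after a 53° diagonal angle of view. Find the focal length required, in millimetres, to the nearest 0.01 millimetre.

Sensor diagonal = √(13.2² + 8.8²) = √251.6800 ≈ 15.8644 mm.
From α = 2·arctan(d/2f) we get f = d / (2·tan(α/2)).
With d = 15.8644 mm and α/2 = 26.5°, tan(α/2) ≈ 0.49858, so f ≈ 15.8644 / 0.99716 ≈ 15.9096 mm.

15.91 mm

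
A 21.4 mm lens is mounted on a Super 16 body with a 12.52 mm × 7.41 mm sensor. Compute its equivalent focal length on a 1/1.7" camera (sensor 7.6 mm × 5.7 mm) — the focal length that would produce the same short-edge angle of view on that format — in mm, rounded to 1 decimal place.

Equal angle of view means equal height/f ratio, so f₂ = f₁ · (height₂/height₁) = 21.4 × 5.7/7.41.
f₂ = 21.4 × 0.76923 ≈ 16.462 mm.

16.5 mm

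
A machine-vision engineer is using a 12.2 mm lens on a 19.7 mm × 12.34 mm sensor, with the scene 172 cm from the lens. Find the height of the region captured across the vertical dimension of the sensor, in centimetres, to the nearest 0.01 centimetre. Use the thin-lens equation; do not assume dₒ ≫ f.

dₒ: 172 cm = 1720 mm.
Similar triangles through the lens centre give W/dₒ = h/dᵢ; with 1/f = 1/dₒ + 1/dᵢ this gives W = h·(dₒ − f)/f.
W = 12.34 mm × (1720 − 12.2) / 12.2 = 12.34 × 139.9836 ≈ 1727.398 mm = 172.74 cm.

172.74 cm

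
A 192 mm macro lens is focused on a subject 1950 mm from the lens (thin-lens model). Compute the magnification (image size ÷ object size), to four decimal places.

0.1092×

Thin lens: 1/f = 1/dₒ + 1/dᵢ → 1/dᵢ = 1/192 − 1/1950 = 0.0046955 mm⁻¹, so dᵢ ≈ 212.9693 mm.
Magnification m = dᵢ/dₒ = 212.9693/1950 ≈ 0.10922.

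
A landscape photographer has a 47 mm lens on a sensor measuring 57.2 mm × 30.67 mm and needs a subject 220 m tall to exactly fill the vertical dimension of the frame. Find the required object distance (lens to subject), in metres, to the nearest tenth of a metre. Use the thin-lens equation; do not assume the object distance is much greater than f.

W: 220 m = 220000 mm.
Magnification m = h/W = dᵢ/dₒ; combined with 1/f = 1/dₒ + 1/dᵢ this gives dₒ = f·(1 + W/h).
dₒ = 47 mm × (1 + 220000/30.67) = 47 × 7174.1334 ≈ 337184.268 mm = 337.184 m.

337.2 m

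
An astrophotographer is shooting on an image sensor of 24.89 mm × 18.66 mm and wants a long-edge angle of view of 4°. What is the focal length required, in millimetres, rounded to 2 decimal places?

From α = 2·arctan(w/2f) we get f = w / (2·tan(α/2)).
With w = 24.89 mm and α/2 = 2°, tan(α/2) ≈ 0.03492, so f ≈ 24.89 / 0.06984 ≈ 356.3782 mm.

356.38 mm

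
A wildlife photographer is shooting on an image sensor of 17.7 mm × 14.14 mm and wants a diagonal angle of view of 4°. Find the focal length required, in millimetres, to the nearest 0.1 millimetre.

324.4 mm

Sensor diagonal = √(17.7² + 14.14²) = √513.2296 ≈ 22.6546 mm.
From α = 2·arctan(d/2f) we get f = d / (2·tan(α/2)).
With d = 22.6546 mm and α/2 = 2°, tan(α/2) ≈ 0.03492, so f ≈ 22.6546 / 0.06984 ≈ 324.3710 mm.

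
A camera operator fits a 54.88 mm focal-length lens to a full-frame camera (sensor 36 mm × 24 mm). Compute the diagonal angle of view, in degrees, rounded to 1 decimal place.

Sensor diagonal = √(36² + 24²) = √1872.0000 ≈ 43.2666 mm.
Angle of view α = 2·arctan(d/2f) with d = 43.2666 mm and f = 54.88 mm.
d/2f = 0.39419; arctan(0.39419) ≈ 21.5140°, so α ≈ 43.0280°.

43.0°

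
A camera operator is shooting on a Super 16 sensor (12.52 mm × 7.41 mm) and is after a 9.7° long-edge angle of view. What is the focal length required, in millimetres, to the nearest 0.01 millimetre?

73.78 mm

From α = 2·arctan(w/2f) we get f = w / (2·tan(α/2)).
With w = 12.52 mm and α/2 = 4.85°, tan(α/2) ≈ 0.08485, so f ≈ 12.52 / 0.16970 ≈ 73.7762 mm.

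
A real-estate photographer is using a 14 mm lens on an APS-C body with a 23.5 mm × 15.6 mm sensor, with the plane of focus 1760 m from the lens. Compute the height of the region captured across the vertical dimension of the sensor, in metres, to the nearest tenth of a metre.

dₒ: 1760 m = 1.76e+06 mm.
Similar triangles through the lens centre give W/dₒ = h/dᵢ; with 1/f = 1/dₒ + 1/dᵢ this gives W = h·(dₒ − f)/f.
W = 15.6 mm × (1.76e+06 − 14) / 14 = 15.6 × 125713.2857 ≈ 1961127.257 mm = 1961.13 m.

1961.1 m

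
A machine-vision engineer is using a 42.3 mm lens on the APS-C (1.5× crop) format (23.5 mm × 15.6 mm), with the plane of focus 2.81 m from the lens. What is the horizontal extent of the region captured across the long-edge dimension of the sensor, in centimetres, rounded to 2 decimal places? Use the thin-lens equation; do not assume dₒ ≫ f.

153.76 cm

dₒ: 2.81 m = 2810 mm.
Similar triangles through the lens centre give W/dₒ = w/dᵢ; with 1/f = 1/dₒ + 1/dᵢ this gives W = w·(dₒ − f)/f.
W = 23.5 mm × (2810 − 42.3) / 42.3 = 23.5 × 65.4303 ≈ 1537.611 mm = 153.761 cm.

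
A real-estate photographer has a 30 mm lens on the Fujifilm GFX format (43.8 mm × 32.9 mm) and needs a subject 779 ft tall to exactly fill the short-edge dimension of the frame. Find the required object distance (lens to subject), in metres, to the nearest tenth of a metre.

216.5 m

W: 779 ft × 304.8 mm/ft = 237439.19 mm.
Magnification m = h/W = dᵢ/dₒ; combined with 1/f = 1/dₒ + 1/dᵢ this gives dₒ = f·(1 + W/h).
dₒ = 30 mm × (1 + 237439/32.9) = 30 × 7217.9967 ≈ 216539.902 mm = 216.54 m.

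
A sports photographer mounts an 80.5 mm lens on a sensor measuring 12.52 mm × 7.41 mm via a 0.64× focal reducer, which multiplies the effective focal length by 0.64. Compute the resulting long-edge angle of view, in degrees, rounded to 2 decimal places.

13.86°

Effective focal length f = 80.5 × 0.64 = 51.52 mm.
α = 2·arctan(12.52 / (2 × 51.52)) = 2·arctan(0.12151) ≈ 13.8557°.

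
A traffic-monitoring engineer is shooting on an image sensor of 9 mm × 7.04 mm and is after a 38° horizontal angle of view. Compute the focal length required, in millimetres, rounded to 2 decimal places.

From α = 2·arctan(w/2f) we get f = w / (2·tan(α/2)).
With w = 9 mm and α/2 = 19°, tan(α/2) ≈ 0.34433, so f ≈ 9 / 0.68866 ≈ 13.0689 mm.

13.07 mm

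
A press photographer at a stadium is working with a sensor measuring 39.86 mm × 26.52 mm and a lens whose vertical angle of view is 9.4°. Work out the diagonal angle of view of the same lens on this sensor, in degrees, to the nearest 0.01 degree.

From the vertical AOV: f = 26.52 / (2·tan(4.7°)) = 26.52 / 0.16443 ≈ 161.2845 mm.
Sensor diagonal = √(39.86² + 26.52²) = √2292.1300 ≈ 47.8762 mm.
Diagonal AOV = 2·arctan(47.8762 / (2 × 161.2845)) = 2·arctan(0.14842) ≈ 16.8846°.

16.88°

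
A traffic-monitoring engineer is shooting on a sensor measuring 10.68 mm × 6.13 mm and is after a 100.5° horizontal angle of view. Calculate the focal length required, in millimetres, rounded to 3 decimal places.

4.441 mm

From α = 2·arctan(w/2f) we get f = w / (2·tan(α/2)).
With w = 10.68 mm and α/2 = 50.25°, tan(α/2) ≈ 1.20237, so f ≈ 10.68 / 2.40474 ≈ 4.4412 mm.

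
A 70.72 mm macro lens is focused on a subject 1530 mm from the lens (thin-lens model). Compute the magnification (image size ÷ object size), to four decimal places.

0.0485×

Thin lens: 1/f = 1/dₒ + 1/dᵢ → 1/dᵢ = 1/70.72 − 1/1530 = 0.0134867 mm⁻¹, so dᵢ ≈ 74.1473 mm.
Magnification m = dᵢ/dₒ = 74.1473/1530 ≈ 0.04846.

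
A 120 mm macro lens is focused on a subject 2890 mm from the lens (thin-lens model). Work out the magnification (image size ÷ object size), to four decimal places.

Thin lens: 1/f = 1/dₒ + 1/dᵢ → 1/dᵢ = 1/120 − 1/2890 = 0.0079873 mm⁻¹, so dᵢ ≈ 125.1986 mm.
Magnification m = dᵢ/dₒ = 125.1986/2890 ≈ 0.04332.

0.0433×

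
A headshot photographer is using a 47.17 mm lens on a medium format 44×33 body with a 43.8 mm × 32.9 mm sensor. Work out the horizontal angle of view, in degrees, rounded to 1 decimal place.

Angle of view α = 2·arctan(w/2f) with w = 43.8 mm and f = 47.17 mm.
w/2f = 0.46428; arctan(0.46428) ≈ 24.9044°, so α ≈ 49.8088°.

49.8°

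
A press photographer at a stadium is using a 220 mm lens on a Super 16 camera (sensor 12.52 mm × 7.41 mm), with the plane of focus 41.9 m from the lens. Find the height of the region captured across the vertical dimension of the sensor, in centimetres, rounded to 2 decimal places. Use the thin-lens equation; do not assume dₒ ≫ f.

dₒ: 41.9 m = 41900 mm.
Similar triangles through the lens centre give W/dₒ = h/dᵢ; with 1/f = 1/dₒ + 1/dᵢ this gives W = h·(dₒ − f)/f.
W = 7.41 mm × (41900 − 220) / 220 = 7.41 × 189.4545 ≈ 1403.858 mm = 140.386 cm.

140.39 cm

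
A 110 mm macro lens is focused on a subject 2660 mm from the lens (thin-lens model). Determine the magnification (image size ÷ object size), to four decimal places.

Thin lens: 1/f = 1/dₒ + 1/dᵢ → 1/dᵢ = 1/110 − 1/2660 = 0.0087150 mm⁻¹, so dᵢ ≈ 114.7451 mm.
Magnification m = dᵢ/dₒ = 114.7451/2660 ≈ 0.04314.

0.0431×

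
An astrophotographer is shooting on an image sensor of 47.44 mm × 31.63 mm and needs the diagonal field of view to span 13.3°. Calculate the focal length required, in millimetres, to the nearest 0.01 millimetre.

Sensor diagonal = √(47.44² + 31.63²) = √3251.0105 ≈ 57.0176 mm.
From α = 2·arctan(d/2f) we get f = d / (2·tan(α/2)).
With d = 57.0176 mm and α/2 = 6.65°, tan(α/2) ≈ 0.11659, so f ≈ 57.0176 / 0.23318 ≈ 244.5254 mm.

244.53 mm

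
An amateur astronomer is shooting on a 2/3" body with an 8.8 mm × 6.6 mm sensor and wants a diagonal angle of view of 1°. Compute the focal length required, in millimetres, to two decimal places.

630.24 mm

Sensor diagonal = √(8.8² + 6.6²) = √121.0000 ≈ 11.0000 mm.
From α = 2·arctan(d/2f) we get f = d / (2·tan(α/2)).
With d = 11.0000 mm and α/2 = 0.5°, tan(α/2) ≈ 0.00873, so f ≈ 11.0000 / 0.01745 ≈ 630.2376 mm.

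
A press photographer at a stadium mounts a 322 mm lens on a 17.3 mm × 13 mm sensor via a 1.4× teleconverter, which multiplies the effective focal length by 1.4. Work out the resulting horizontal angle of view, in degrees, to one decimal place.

Effective focal length f = 322 × 1.4 = 450.8 mm.
α = 2·arctan(17.3 / (2 × 450.8)) = 2·arctan(0.01919) ≈ 2.1985°.

2.2°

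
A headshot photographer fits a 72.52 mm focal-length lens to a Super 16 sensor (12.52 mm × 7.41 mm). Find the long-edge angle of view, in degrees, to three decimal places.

9.867°

Angle of view α = 2·arctan(w/2f) with w = 12.52 mm and f = 72.52 mm.
w/2f = 0.08632; arctan(0.08632) ≈ 4.9336°, so α ≈ 9.8672°.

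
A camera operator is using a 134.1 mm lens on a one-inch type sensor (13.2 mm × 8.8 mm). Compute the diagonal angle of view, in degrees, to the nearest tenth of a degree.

6.8°

Sensor diagonal = √(13.2² + 8.8²) = √251.6800 ≈ 15.8644 mm.
Angle of view α = 2·arctan(d/2f) with d = 15.8644 mm and f = 134.1 mm.
d/2f = 0.05915; arctan(0.05915) ≈ 3.3852°, so α ≈ 6.7704°.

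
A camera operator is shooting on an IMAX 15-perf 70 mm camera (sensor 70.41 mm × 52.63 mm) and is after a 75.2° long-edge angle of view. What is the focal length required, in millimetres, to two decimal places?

45.71 mm

From α = 2·arctan(w/2f) we get f = w / (2·tan(α/2)).
With w = 70.41 mm and α/2 = 37.6°, tan(α/2) ≈ 0.77010, so f ≈ 70.41 / 1.54021 ≈ 45.7146 mm.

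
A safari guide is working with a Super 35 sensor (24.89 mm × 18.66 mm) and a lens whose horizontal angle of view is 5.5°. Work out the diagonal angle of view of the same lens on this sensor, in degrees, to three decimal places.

From the horizontal AOV: f = 24.89 / (2·tan(2.75°)) = 24.89 / 0.09607 ≈ 259.0903 mm.
Sensor diagonal = √(24.89² + 18.66²) = √967.7077 ≈ 31.1080 mm.
Diagonal AOV = 2·arctan(31.1080 / (2 × 259.0903)) = 2·arctan(0.06003) ≈ 6.8710°.

6.871°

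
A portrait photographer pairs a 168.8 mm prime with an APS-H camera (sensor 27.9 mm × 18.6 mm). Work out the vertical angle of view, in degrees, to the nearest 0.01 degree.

Angle of view α = 2·arctan(h/2f) with h = 18.6 mm and f = 168.8 mm.
h/2f = 0.05509; arctan(0.05509) ≈ 3.1535°, so α ≈ 6.3070°.

6.31°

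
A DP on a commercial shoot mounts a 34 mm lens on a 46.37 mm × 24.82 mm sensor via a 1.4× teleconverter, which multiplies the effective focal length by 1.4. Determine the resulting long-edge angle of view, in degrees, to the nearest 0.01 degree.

Effective focal length f = 34 × 1.4 = 47.6 mm.
α = 2·arctan(46.37 / (2 × 47.6)) = 2·arctan(0.48708) ≈ 51.9396°.

51.94°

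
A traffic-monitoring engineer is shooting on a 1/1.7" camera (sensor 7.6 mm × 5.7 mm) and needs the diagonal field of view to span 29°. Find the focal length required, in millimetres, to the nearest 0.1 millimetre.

18.4 mm

Sensor diagonal = √(7.6² + 5.7²) = √90.2500 ≈ 9.5000 mm.
From α = 2·arctan(d/2f) we get f = d / (2·tan(α/2)).
With d = 9.5000 mm and α/2 = 14.5°, tan(α/2) ≈ 0.25862, so f ≈ 9.5000 / 0.51724 ≈ 18.3669 mm.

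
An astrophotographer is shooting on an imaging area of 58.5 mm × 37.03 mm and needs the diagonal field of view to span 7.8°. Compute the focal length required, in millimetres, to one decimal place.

Sensor diagonal = √(58.5² + 37.03²) = √4793.4709 ≈ 69.2349 mm.
From α = 2·arctan(d/2f) we get f = d / (2·tan(α/2)).
With d = 69.2349 mm and α/2 = 3.9°, tan(α/2) ≈ 0.06817, so f ≈ 69.2349 / 0.13635 ≈ 507.7871 mm.

507.8 mm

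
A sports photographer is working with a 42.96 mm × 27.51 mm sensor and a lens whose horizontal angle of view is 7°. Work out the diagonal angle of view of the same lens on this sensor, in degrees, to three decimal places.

From the horizontal AOV: f = 42.96 / (2·tan(3.5°)) = 42.96 / 0.12233 ≈ 351.1949 mm.
Sensor diagonal = √(42.96² + 27.51²) = √2602.3617 ≈ 51.0133 mm.
Diagonal AOV = 2·arctan(51.0133 / (2 × 351.1949)) = 2·arctan(0.07263) ≈ 8.3080°.

8.308°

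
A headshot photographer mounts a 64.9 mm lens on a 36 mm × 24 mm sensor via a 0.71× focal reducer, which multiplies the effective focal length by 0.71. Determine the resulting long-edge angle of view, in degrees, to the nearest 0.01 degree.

Effective focal length f = 64.9 × 0.71 = 46.079 mm.
α = 2·arctan(36 / (2 × 46.079)) = 2·arctan(0.39063) ≈ 42.6746°.

42.67°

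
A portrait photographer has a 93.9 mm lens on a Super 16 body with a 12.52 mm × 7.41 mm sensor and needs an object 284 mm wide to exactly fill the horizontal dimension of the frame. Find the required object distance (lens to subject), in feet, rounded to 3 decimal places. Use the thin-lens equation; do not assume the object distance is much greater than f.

Magnification m = w/W = dᵢ/dₒ; combined with 1/f = 1/dₒ + 1/dᵢ this gives dₒ = f·(1 + W/w).
dₒ = 93.9 mm × (1 + 284/12.52) = 93.9 × 23.6837 ≈ 2223.900 mm = 2223.900/304.8 ft = 7.29626 ft.

7.296 ft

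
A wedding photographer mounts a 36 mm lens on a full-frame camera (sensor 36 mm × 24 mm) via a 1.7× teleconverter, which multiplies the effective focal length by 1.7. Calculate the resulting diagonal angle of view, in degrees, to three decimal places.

Effective focal length f = 36 × 1.7 = 61.2 mm.
Sensor diagonal = √(36² + 24²) = √1872.0000 ≈ 43.2666 mm.
α = 2·arctan(43.267 / (2 × 61.2)) = 2·arctan(0.35349) ≈ 38.9355°.

38.936°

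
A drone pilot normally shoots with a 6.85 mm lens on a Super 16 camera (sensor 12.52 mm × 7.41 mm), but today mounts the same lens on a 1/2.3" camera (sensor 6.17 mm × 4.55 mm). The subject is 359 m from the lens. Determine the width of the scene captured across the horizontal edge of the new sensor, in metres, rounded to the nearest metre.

323 m

The focal length stays 6.85 mm; the relevant sensor dimension is now w = 6.17 mm. Object distance dₒ = 359 m = 359000 mm.
Thin-lens field width W = w·(dₒ − f)/f = 6.17 × (359000 − 6.85)/6.85 ≈ 323355.874 mm = 323.356 m.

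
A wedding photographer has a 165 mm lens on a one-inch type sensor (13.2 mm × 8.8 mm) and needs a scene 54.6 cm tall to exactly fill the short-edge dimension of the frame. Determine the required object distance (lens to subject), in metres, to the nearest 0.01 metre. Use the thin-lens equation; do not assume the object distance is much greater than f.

10.40 m

W: 54.6 cm = 546 mm.
Magnification m = h/W = dᵢ/dₒ; combined with 1/f = 1/dₒ + 1/dᵢ this gives dₒ = f·(1 + W/h).
dₒ = 165 mm × (1 + 546/8.8) = 165 × 63.0455 ≈ 10402.500 mm = 10.4025 m.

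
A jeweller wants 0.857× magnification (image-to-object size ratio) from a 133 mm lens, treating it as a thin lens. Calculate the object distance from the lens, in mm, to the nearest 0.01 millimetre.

288.19 mm

With m = dᵢ/dₒ and 1/f = 1/dₒ + 1/dᵢ, substituting dᵢ = m·dₒ gives 1/f = (1 + 1/m)/dₒ, hence dₒ = f·(1 + 1/m).
dₒ = 133 × (1 + 1/0.857) = 133 × 2.16686 ≈ 288.193 mm.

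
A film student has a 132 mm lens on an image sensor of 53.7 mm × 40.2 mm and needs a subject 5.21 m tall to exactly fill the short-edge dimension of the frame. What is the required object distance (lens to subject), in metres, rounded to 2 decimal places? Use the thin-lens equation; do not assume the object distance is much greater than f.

W: 5.21 m = 5210 mm.
Magnification m = h/W = dᵢ/dₒ; combined with 1/f = 1/dₒ + 1/dᵢ this gives dₒ = f·(1 + W/h).
dₒ = 132 mm × (1 + 5210/40.2) = 132 × 130.6020 ≈ 17239.463 mm = 17.2395 m.

17.24 m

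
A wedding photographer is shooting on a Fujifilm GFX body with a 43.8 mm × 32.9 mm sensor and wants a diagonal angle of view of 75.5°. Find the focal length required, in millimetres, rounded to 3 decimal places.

35.375 mm

Sensor diagonal = √(43.8² + 32.9²) = √3000.8500 ≈ 54.7800 mm.
From α = 2·arctan(d/2f) we get f = d / (2·tan(α/2)).
With d = 54.7800 mm and α/2 = 37.75°, tan(α/2) ≈ 0.77428, so f ≈ 54.7800 / 1.54857 ≈ 35.3747 mm.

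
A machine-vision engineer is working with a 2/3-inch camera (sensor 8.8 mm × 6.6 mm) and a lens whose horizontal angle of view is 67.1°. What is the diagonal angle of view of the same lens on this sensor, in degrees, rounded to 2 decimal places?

79.31°

From the horizontal AOV: f = 8.8 / (2·tan(33.55°)) = 8.8 / 1.32628 ≈ 6.6351 mm.
Sensor diagonal = √(8.8² + 6.6²) = √121.0000 ≈ 11.0000 mm.
Diagonal AOV = 2·arctan(11.0000 / (2 × 6.6351)) = 2·arctan(0.82893) ≈ 79.3125°.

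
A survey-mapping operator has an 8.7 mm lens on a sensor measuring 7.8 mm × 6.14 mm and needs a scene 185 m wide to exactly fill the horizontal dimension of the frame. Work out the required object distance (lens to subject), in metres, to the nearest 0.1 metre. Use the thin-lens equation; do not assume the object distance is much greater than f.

206.4 m

W: 185 m = 185000 mm.
Magnification m = w/W = dᵢ/dₒ; combined with 1/f = 1/dₒ + 1/dᵢ this gives dₒ = f·(1 + W/w).
dₒ = 8.7 mm × (1 + 185000/7.8) = 8.7 × 23718.9487 ≈ 206354.854 mm = 206.355 m.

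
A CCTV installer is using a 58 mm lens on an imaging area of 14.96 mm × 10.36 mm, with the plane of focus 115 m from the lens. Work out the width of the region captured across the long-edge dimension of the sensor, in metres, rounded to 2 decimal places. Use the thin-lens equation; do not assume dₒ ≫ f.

dₒ: 115 m = 115000 mm.
Similar triangles through the lens centre give W/dₒ = w/dᵢ; with 1/f = 1/dₒ + 1/dᵢ this gives W = w·(dₒ − f)/f.
W = 14.96 mm × (115000 − 58) / 58 = 14.96 × 1981.7586 ≈ 29647.109 mm = 29.6471 m.

29.65 m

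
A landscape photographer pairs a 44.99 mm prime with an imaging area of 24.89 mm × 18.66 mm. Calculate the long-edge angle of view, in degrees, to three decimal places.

Angle of view α = 2·arctan(w/2f) with w = 24.89 mm and f = 44.99 mm.
w/2f = 0.27662; arctan(0.27662) ≈ 15.4624°, so α ≈ 30.9247°.

30.925°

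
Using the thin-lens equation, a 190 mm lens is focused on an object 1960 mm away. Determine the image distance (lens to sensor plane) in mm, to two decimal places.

1/dᵢ = 1/f − 1/dₒ = 1/190 − 1/1960 = 0.0047530 mm⁻¹.
dᵢ = 1/0.0047530 ≈ 210.3955 mm.

210.40 mm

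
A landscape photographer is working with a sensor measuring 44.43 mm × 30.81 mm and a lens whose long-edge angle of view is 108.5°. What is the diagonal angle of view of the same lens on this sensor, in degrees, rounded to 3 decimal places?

From the long-edge AOV: f = 44.43 / (2·tan(54.25°)) = 44.43 / 2.77818 ≈ 15.9925 mm.
Sensor diagonal = √(44.43² + 30.81²) = √2923.2810 ≈ 54.0674 mm.
Diagonal AOV = 2·arctan(54.0674 / (2 × 15.9925)) = 2·arctan(1.69040) ≈ 118.7848°.

118.785°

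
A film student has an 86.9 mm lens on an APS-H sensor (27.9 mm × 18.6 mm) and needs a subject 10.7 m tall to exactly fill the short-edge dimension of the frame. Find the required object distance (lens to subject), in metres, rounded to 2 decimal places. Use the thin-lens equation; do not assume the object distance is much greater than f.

W: 10.7 m = 10700 mm.
Magnification m = h/W = dᵢ/dₒ; combined with 1/f = 1/dₒ + 1/dᵢ this gives dₒ = f·(1 + W/h).
dₒ = 86.9 mm × (1 + 10700/18.6) = 86.9 × 576.2688 ≈ 50077.760 mm = 50.0778 m.

50.08 m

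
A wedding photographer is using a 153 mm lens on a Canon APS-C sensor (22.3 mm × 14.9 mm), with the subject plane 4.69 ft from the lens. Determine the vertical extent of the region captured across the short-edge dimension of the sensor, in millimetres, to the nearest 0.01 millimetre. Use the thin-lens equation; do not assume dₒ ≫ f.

dₒ: 4.69 ft × 304.8 mm/ft = 1429.51 mm.
Similar triangles through the lens centre give W/dₒ = h/dᵢ; with 1/f = 1/dₒ + 1/dᵢ this gives W = h·(dₒ − f)/f.
W = 14.9 mm × (1429.51 − 153) / 153 = 14.9 × 8.3432 ≈ 124.314 mm.

124.31 mm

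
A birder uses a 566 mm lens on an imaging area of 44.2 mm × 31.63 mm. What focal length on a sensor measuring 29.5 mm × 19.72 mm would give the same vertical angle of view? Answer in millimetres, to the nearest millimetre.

353 mm

Equal angle of view means equal height/f ratio, so f₂ = f₁ · (height₂/height₁) = 566 × 19.72/31.63.
f₂ = 566 × 0.62346 ≈ 352.878 mm.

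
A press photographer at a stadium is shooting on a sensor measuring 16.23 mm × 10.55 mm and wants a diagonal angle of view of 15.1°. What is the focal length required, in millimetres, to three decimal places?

Sensor diagonal = √(16.23² + 10.55²) = √374.7154 ≈ 19.3576 mm.
From α = 2·arctan(d/2f) we get f = d / (2·tan(α/2)).
With d = 19.3576 mm and α/2 = 7.55°, tan(α/2) ≈ 0.13254, so f ≈ 19.3576 / 0.26508 ≈ 73.0252 mm.

73.025 mm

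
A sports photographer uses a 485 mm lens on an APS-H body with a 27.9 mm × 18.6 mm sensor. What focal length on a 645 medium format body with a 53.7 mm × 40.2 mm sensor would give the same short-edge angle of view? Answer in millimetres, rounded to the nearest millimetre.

1048 mm

Equal angle of view means equal height/f ratio, so f₂ = f₁ · (height₂/height₁) = 485 × 40.2/18.6.
f₂ = 485 × 2.16129 ≈ 1048.226 mm.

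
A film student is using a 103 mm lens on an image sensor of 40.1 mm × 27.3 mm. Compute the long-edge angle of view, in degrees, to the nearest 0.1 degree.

22.0°

Angle of view α = 2·arctan(w/2f) with w = 40.1 mm and f = 103 mm.
w/2f = 0.19466; arctan(0.19466) ≈ 11.0155°, so α ≈ 22.0309°.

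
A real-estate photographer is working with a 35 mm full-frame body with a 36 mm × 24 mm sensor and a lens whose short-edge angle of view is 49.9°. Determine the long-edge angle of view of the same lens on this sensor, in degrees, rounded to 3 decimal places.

69.820°

From the short-edge AOV: f = 24 / (2·tan(24.95°)) = 24 / 0.93049 ≈ 25.7928 mm.
Long-edge AOV = 2·arctan(36 / (2 × 25.7928)) = 2·arctan(0.69787) ≈ 69.8199°.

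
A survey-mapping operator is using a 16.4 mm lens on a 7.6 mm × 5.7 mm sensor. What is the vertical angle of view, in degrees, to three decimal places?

Angle of view α = 2·arctan(h/2f) with h = 5.7 mm and f = 16.4 mm.
h/2f = 0.17378; arctan(0.17378) ≈ 9.8584°, so α ≈ 19.7169°.

19.717°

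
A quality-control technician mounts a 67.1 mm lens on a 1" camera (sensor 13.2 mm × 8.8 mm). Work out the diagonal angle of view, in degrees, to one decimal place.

13.5°

Sensor diagonal = √(13.2² + 8.8²) = √251.6800 ≈ 15.8644 mm.
Angle of view α = 2·arctan(d/2f) with d = 15.8644 mm and f = 67.1 mm.
d/2f = 0.11821; arctan(0.11821) ≈ 6.7419°, so α ≈ 13.4838°.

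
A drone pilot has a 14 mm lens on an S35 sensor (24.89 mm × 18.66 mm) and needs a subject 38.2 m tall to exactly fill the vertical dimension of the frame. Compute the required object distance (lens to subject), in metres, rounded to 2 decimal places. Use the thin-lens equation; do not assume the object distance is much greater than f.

W: 38.2 m = 38200 mm.
Magnification m = h/W = dᵢ/dₒ; combined with 1/f = 1/dₒ + 1/dᵢ this gives dₒ = f·(1 + W/h).
dₒ = 14 mm × (1 + 38200/18.66) = 14 × 2048.1597 ≈ 28674.236 mm = 28.6742 m.

28.67 m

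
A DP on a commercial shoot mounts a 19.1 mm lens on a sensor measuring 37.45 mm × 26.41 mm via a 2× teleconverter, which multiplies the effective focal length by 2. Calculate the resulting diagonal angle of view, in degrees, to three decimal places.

Effective focal length f = 19.1 × 2 = 38.2 mm.
Sensor diagonal = √(37.45² + 26.41²) = √2099.9906 ≈ 45.8257 mm.
α = 2·arctan(45.826 / (2 × 38.2)) = 2·arctan(0.59981) ≈ 61.9117°.

61.912°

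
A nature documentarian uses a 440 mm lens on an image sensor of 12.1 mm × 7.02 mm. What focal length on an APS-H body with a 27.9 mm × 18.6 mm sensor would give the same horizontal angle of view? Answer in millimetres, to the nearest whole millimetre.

1015 mm

Equal angle of view means equal width/f ratio, so f₂ = f₁ · (width₂/width₁) = 440 × 27.9/12.1.
f₂ = 440 × 2.30579 ≈ 1014.545 mm.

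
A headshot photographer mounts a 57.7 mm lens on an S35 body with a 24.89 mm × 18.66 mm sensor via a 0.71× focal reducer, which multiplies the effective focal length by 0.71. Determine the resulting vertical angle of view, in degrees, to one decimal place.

Effective focal length f = 57.7 × 0.71 = 40.967 mm.
α = 2·arctan(18.66 / (2 × 40.967)) = 2·arctan(0.22774) ≈ 25.6599°.

25.7°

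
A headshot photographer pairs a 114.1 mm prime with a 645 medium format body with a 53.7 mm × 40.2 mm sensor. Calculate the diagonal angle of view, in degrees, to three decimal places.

Sensor diagonal = √(53.7² + 40.2²) = √4499.7300 ≈ 67.0800 mm.
Angle of view α = 2·arctan(d/2f) with d = 67.0800 mm and f = 114.1 mm.
d/2f = 0.29395; arctan(0.29395) ≈ 16.3808°, so α ≈ 32.7617°.

32.762°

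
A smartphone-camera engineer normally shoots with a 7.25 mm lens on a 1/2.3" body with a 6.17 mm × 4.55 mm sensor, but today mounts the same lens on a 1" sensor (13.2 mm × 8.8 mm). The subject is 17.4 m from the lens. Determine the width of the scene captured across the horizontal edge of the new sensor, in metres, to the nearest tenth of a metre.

The focal length stays 7.25 mm; the relevant sensor dimension is now w = 13.2 mm. Object distance dₒ = 17.4 m = 17400 mm.
Thin-lens field width W = w·(dₒ − f)/f = 13.2 × (17400 − 7.25)/7.25 ≈ 31666.800 mm = 31.6668 m.

31.7 m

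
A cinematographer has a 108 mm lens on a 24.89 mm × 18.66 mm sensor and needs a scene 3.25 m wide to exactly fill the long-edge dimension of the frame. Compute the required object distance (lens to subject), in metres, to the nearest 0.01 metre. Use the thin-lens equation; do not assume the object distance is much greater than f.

W: 3.25 m = 3250 mm.
Magnification m = w/W = dᵢ/dₒ; combined with 1/f = 1/dₒ + 1/dᵢ this gives dₒ = f·(1 + W/w).
dₒ = 108 mm × (1 + 3250/24.89) = 108 × 131.5745 ≈ 14210.049 mm = 14.21 m.

14.21 m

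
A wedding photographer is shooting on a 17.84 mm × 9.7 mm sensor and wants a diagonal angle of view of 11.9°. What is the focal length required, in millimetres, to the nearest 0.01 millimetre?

97.42 mm

Sensor diagonal = √(17.84² + 9.7²) = √412.3556 ≈ 20.3065 mm.
From α = 2·arctan(d/2f) we get f = d / (2·tan(α/2)).
With d = 20.3065 mm and α/2 = 5.95°, tan(α/2) ≈ 0.10422, so f ≈ 20.3065 / 0.20844 ≈ 97.4196 mm.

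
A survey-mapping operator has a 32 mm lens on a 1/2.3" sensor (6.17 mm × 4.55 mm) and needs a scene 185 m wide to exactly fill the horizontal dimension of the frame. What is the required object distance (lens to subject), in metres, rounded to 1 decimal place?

W: 185 m = 185000 mm.
Magnification m = w/W = dᵢ/dₒ; combined with 1/f = 1/dₒ + 1/dᵢ this gives dₒ = f·(1 + W/w).
dₒ = 32 mm × (1 + 185000/6.17) = 32 × 29984.7925 ≈ 959513.361 mm = 959.513 m.

959.5 m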